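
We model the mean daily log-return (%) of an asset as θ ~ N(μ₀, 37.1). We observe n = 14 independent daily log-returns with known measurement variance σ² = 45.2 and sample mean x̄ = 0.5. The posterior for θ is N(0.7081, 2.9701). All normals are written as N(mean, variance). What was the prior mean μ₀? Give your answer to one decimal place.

μ₀ = 3.1

The posterior mean is a precision-weighted average: μ_n = (τ₀μ₀ + τ_data·x̄)/(τ₀+τ_data), with τ₀=1/σ₀² and τ_data=n/σ².
Here τ₀ = 1/37.1 = 0.026954 and τ_data = 14/45.2 = 0.309735, so τ_n = 0.336689.
Rearranging for μ₀: μ₀ = (μ_n·τ_n − τ_data·x̄)/τ₀ = (0.7081·0.336689 − 0.309735·0.5) / 0.026954 = 0.083542/0.026954 ≈ 3.1.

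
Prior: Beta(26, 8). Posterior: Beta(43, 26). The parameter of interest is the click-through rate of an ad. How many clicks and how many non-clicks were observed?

17 clicks and 18 non-clicks

Beta is conjugate to the binomial likelihood: posterior = Beta(α+s, β+f).
So s = 43 − 26 = 17 and f = 26 − 8 = 18.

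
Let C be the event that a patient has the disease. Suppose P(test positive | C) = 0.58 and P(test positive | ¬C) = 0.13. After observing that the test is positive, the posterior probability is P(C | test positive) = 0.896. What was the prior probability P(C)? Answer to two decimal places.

P(C) = 0.66

Bayes' rule in odds form gives O(C|E) = O(C)·[P(E|C)/P(E|¬C)], hence O(C) = O(C|E)/LR.
Posterior odds = 0.896/(1−0.896) = 8.6154. LR = 0.58/0.13 = 4.4615.
Prior odds = 8.6154/4.4615 = 1.9311, so P(C) = 1.9311/(1+1.9311) ≈ 0.66.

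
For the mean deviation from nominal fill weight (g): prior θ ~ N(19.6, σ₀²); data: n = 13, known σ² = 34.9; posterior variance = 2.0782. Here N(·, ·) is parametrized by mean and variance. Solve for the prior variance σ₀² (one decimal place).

For the Normal–Normal model with known σ², precisions add: τ_n = τ₀ + n/σ².
So 1/σ₀² = 1/2.0782 − 13/34.9 = 0.481186 − 0.372493 = 0.108693.
Hence σ₀² = 1/0.108693 ≈ 9.2.

σ₀² = 9.2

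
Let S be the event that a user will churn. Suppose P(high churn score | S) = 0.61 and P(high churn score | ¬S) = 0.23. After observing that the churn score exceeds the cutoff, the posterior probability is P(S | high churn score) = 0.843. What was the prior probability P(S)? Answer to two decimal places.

P(S) = 0.67

Bayes' rule in odds form gives O(S|E) = O(S)·[P(E|S)/P(E|¬S)], hence O(S) = O(S|E)/LR.
Posterior odds = 0.843/(1−0.843) = 5.3694. LR = 0.61/0.23 = 2.6522.
Prior odds = 5.3694/2.6522 = 2.0245, so P(S) = 2.0245/(1+2.0245) ≈ 0.67.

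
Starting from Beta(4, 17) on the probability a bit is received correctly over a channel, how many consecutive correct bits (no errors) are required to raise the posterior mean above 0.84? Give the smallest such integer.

After k correct bits and 0 errors the posterior is Beta(4+k, 17), with mean (4+k)/(4+17+k).
Set (4+k)/(21+k) > 0.84 and solve: k > (0.84·21 − 4)/(1 − 0.84) = 85.250.
The smallest integer exceeding 85.250 is 86.

k = 86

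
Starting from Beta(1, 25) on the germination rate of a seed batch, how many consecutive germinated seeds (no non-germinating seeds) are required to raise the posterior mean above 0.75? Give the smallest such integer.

k = 75

After k germinated seeds and 0 non-germinating seeds the posterior is Beta(1+k, 25), with mean (1+k)/(1+25+k).
Set (1+k)/(26+k) > 0.75 and solve: k > (0.75·26 − 1)/(1 − 0.75) = 74.000.
The smallest integer exceeding 74.000 is 75, and checking k=75: (76)/(101) = 0.7525 > 0.75.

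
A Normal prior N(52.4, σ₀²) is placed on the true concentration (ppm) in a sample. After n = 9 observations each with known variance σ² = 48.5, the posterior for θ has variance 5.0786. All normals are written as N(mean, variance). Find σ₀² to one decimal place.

For the Normal–Normal model with known σ², precisions add: τ_n = τ₀ + n/σ².
So 1/σ₀² = 1/5.0786 − 9/48.5 = 0.196905 − 0.185567 = 0.011338.
Hence σ₀² = 1/0.011338 ≈ 88.2.

σ₀² = 88.2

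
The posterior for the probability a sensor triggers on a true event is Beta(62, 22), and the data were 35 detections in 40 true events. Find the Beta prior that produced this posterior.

Beta is conjugate to the binomial likelihood: posterior = Beta(α+s, β+f).
Subtract the data counts: 62−35=27, 22−5=17.

Beta(27, 17)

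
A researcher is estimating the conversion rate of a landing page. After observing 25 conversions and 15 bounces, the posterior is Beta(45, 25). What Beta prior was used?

Beta(20, 10)

A Beta(a, b) prior with s successes and f failures in binomial data gives a Beta(a+s, b+f) posterior.
So a = 45 − 25 = 20 and b = 25 − 15 = 10.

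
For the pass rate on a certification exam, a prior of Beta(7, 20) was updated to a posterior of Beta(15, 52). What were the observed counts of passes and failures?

8 passes and 32 failures

Under Beta–binomial conjugacy the posterior parameters are (α+s, β+f).
So s = 15 − 7 = 8 and f = 52 − 20 = 32.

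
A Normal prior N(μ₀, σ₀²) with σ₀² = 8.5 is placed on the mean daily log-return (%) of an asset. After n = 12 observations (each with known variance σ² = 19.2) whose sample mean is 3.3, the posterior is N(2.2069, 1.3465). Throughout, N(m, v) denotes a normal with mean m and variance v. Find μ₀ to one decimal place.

μ₀ = -3.6

With known observation variance, the Normal–Normal posterior has precision τ_n = τ₀ + n/σ² and mean μ_n = (τ₀μ₀ + (n/σ²)x̄)/τ_n.
Here τ₀ = 1/8.5 = 0.117647 and τ_data = 12/19.2 = 0.625000, so τ_n = 0.742647.
Rearranging for μ₀: μ₀ = (μ_n·τ_n − τ_data·x̄)/τ₀ = (2.2069·0.742647 − 0.625000·3.3) / 0.117647 = -0.423552/0.117647 ≈ -3.6.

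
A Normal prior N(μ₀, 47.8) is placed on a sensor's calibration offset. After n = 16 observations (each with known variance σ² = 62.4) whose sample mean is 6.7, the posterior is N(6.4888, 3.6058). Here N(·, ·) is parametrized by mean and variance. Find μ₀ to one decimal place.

With known observation variance, the Normal–Normal posterior has precision τ_n = τ₀ + n/σ² and mean μ_n = (τ₀μ₀ + (n/σ²)x̄)/τ_n.
Here τ₀ = 1/47.8 = 0.020921 and τ_data = 16/62.4 = 0.256410, so τ_n = 0.277331.
Rearranging for μ₀: μ₀ = (μ_n·τ_n − τ_data·x̄)/τ₀ = (6.4888·0.277331 − 0.256410·6.7) / 0.020921 = 0.081598/0.020921 ≈ 3.9.

μ₀ = 3.9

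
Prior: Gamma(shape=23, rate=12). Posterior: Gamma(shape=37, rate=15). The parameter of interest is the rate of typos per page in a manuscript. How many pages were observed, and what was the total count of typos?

n = 3 pages with total 14 typos

Gamma–Poisson conjugacy: posterior shape = α + Σxᵢ, posterior rate = β + n.
Matching: Σxᵢ = 37 − 23 = 14 and n = 15 − 12 = 3.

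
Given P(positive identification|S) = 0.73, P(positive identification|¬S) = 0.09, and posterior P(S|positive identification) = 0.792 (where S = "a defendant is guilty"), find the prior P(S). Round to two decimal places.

P(S) = 0.32

Bayes' rule in odds form gives O(S|E) = O(S)·[P(E|S)/P(E|¬S)], hence O(S) = O(S|E)/LR.
Posterior odds = 0.792/(1−0.792) = 3.8077. LR = 0.73/0.09 = 8.1111.
Prior odds = 3.8077/8.1111 = 0.4694, so P(S) = 0.4694/(1+0.4694) ≈ 0.32.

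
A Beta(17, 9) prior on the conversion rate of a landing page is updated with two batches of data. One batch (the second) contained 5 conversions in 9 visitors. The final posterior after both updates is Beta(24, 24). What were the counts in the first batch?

2 conversions and 11 bounces

Because Beta–binomial updating is additive in the counts, the combined data contributed (α_post−α_prior, β_post−β_prior) successes and failures.
Total across both batches: 24−17=7 conversions, 24−9=15 bounces.
Subtract the second batch: 7−5=2 conversions and 15−4=11 bounces.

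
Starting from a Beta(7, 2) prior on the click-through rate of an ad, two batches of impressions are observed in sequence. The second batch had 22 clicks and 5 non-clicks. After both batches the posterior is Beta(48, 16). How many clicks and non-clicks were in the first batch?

Sequential conjugate updates are equivalent to a single update on the pooled data, so total successes = posterior α − prior α and total failures = posterior β − prior β.
Total across both batches: 48−7=41 clicks, 16−2=14 non-clicks.
Subtract the second batch: 41−22=19 clicks and 14−5=9 non-clicks.

19 clicks and 9 non-clicks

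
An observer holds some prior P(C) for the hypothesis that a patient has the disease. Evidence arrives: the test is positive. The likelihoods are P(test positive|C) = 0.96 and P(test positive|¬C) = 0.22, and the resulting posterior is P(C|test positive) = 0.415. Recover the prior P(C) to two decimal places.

P(C) = 0.14

Bayes' rule in odds form gives O(C|E) = O(C)·[P(E|C)/P(E|¬C)], hence O(C) = O(C|E)/LR.
Posterior odds = 0.415/(1−0.415) = 0.7094. LR = 0.96/0.22 = 4.3636.
Prior odds = 0.7094/4.3636 = 0.1626, so P(C) = 0.1626/(1+0.1626) ≈ 0.14.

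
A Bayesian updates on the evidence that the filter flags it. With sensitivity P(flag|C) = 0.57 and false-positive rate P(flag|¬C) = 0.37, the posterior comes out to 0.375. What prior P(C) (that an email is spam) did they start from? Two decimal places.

P(C) = 0.28

In odds form, posterior odds = prior odds × likelihood ratio, so prior odds = posterior odds ÷ LR.
Posterior odds = 0.375/(1−0.375) = 0.6000. LR = 0.57/0.37 = 1.5405.
Prior odds = 0.6000/1.5405 = 0.3895, so P(C) = 0.3895/(1+0.3895) ≈ 0.28.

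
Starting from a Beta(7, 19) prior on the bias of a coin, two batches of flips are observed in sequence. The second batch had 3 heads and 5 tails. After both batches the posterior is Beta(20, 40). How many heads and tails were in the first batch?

Sequential conjugate updates are equivalent to a single update on the pooled data, so total successes = posterior α − prior α and total failures = posterior β − prior β.
Total across both batches: 20−7=13 heads, 40−19=21 tails.
Subtract the second batch: 13−3=10 heads and 21−5=16 tails.

10 heads and 16 tails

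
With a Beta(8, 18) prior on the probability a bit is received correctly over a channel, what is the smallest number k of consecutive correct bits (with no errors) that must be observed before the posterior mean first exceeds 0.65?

k = 26

After k correct bits and 0 errors the posterior is Beta(8+k, 18), with mean (8+k)/(8+18+k).
Set (8+k)/(26+k) > 0.65 and solve: k > (0.65·26 − 8)/(1 − 0.65) = 25.429.
The smallest integer exceeding 25.429 is 26, and checking k=26: (34)/(52) = 0.6538 > 0.65.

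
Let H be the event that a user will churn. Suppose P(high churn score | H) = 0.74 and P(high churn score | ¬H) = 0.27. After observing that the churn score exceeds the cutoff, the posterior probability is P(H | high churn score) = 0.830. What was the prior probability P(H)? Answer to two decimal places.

P(H) = 0.64

In odds form, posterior odds = prior odds × likelihood ratio, so prior odds = posterior odds ÷ LR.
Posterior odds = 0.830/(1−0.830) = 4.8824. LR = 0.74/0.27 = 2.7407.
Prior odds = 4.8824/2.7407 = 1.7814, so P(H) = 1.7814/(1+1.7814) ≈ 0.64.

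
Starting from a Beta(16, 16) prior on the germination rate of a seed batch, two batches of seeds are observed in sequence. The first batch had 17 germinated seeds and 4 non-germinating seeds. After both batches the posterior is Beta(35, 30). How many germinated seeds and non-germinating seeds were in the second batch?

2 germinated seeds and 10 non-germinating seeds

Sequential conjugate updates are equivalent to a single update on the pooled data, so total successes = posterior α − prior α and total failures = posterior β − prior β.
Total across both batches: 35−16=19 germinated seeds, 30−16=14 non-germinating seeds.
Subtract the first batch: 19−17=2 germinated seeds and 14−4=10 non-germinating seeds.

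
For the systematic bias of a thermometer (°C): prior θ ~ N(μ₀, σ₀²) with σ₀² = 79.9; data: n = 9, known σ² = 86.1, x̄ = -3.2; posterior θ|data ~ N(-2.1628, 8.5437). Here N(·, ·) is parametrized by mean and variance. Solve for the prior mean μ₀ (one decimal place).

With known observation variance, the Normal–Normal posterior has precision τ_n = τ₀ + n/σ² and mean μ_n = (τ₀μ₀ + (n/σ²)x̄)/τ_n.
Here τ₀ = 1/79.9 = 0.012516 and τ_data = 9/86.1 = 0.104530, so τ_n = 0.117046.
Rearranging for μ₀: μ₀ = (μ_n·τ_n − τ_data·x̄)/τ₀ = (-2.1628·0.117046 − 0.104530·-3.2) / 0.012516 = 0.081349/0.012516 ≈ 6.5.

μ₀ = 6.5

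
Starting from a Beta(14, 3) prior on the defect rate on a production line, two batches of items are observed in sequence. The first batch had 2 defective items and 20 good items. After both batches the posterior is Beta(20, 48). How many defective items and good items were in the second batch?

Because Beta–binomial updating is additive in the counts, the combined data contributed (α_post−α_prior, β_post−β_prior) successes and failures.
Total across both batches: 20−14=6 defective items, 48−3=45 good items.
Subtract the first batch: 6−2=4 defective items and 45−20=25 good items.

4 defective items and 25 good items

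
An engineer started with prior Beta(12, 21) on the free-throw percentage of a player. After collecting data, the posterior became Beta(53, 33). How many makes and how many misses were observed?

41 makes and 12 misses

Beta is conjugate to the binomial likelihood: posterior = Beta(α+s, β+f).
So s = 53 − 12 = 41 and f = 33 − 21 = 12.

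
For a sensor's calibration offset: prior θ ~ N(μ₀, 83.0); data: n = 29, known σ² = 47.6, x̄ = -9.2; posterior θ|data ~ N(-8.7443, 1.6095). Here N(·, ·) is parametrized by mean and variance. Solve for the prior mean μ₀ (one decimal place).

With known observation variance, the Normal–Normal posterior has precision τ_n = τ₀ + n/σ² and mean μ_n = (τ₀μ₀ + (n/σ²)x̄)/τ_n.
Here τ₀ = 1/83.0 = 0.012048 and τ_data = 29/47.6 = 0.609244, so τ_n = 0.621292.
Rearranging for μ₀: μ₀ = (μ_n·τ_n − τ_data·x̄)/τ₀ = (-8.7443·0.621292 − 0.609244·-9.2) / 0.012048 = 0.172281/0.012048 ≈ 14.3.

μ₀ = 14.3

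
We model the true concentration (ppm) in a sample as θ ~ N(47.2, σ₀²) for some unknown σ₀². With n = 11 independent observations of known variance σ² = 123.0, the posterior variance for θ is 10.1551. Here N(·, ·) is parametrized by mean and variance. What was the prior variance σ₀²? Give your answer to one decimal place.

For the Normal–Normal model with known σ², precisions add: τ_n = τ₀ + n/σ².
So 1/σ₀² = 1/10.1551 − 11/123.0 = 0.098473 − 0.089431 = 0.009042.
Hence σ₀² = 1/0.009042 ≈ 110.6.

σ₀² = 110.6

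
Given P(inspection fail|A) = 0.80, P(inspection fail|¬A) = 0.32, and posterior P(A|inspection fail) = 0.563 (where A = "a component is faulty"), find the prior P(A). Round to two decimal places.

In odds form, posterior odds = prior odds × likelihood ratio, so prior odds = posterior odds ÷ LR.
Posterior odds = 0.563/(1−0.563) = 1.2883. LR = 0.80/0.32 = 2.5000.
Prior odds = 1.2883/2.5000 = 0.5153, so P(A) = 0.5153/(1+0.5153) ≈ 0.34.

P(A) = 0.34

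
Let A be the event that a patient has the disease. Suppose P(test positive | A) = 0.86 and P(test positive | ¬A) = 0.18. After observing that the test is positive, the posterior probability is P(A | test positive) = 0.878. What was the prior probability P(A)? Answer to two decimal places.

P(A) = 0.60

In odds form, posterior odds = prior odds × likelihood ratio, so prior odds = posterior odds ÷ LR.
Posterior odds = 0.878/(1−0.878) = 7.1967. LR = 0.86/0.18 = 4.7778.
Prior odds = 7.1967/4.7778 = 1.5063, so P(A) = 1.5063/(1+1.5063) ≈ 0.60.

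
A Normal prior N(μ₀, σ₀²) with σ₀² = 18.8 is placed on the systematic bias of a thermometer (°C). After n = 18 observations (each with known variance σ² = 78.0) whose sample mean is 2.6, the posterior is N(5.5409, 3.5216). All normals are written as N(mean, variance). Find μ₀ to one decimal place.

The posterior mean is a precision-weighted average: μ_n = (τ₀μ₀ + τ_data·x̄)/(τ₀+τ_data), with τ₀=1/σ₀² and τ_data=n/σ².
Here τ₀ = 1/18.8 = 0.053191 and τ_data = 18/78.0 = 0.230769, so τ_n = 0.283960.
Rearranging for μ₀: μ₀ = (μ_n·τ_n − τ_data·x̄)/τ₀ = (5.5409·0.283960 − 0.230769·2.6) / 0.053191 = 0.973395/0.053191 ≈ 18.3.

μ₀ = 18.3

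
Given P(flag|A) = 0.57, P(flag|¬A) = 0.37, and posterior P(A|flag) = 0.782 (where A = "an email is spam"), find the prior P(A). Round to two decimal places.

P(A) = 0.70

Bayes' rule in odds form gives O(A|E) = O(A)·[P(E|A)/P(E|¬A)], hence O(A) = O(A|E)/LR.
Posterior odds = 0.782/(1−0.782) = 3.5872. LR = 0.57/0.37 = 1.5405.
Prior odds = 3.5872/1.5405 = 2.3286, so P(A) = 2.3286/(1+2.3286) ≈ 0.70.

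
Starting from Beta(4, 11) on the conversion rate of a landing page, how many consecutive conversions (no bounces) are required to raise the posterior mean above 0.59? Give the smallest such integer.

After k conversions and 0 bounces the posterior is Beta(4+k, 11), with mean (4+k)/(4+11+k).
Set (4+k)/(15+k) > 0.59 and solve: k > (0.59·15 − 4)/(1 − 0.59) = 11.829.
The smallest integer exceeding 11.829 is 12.

k = 12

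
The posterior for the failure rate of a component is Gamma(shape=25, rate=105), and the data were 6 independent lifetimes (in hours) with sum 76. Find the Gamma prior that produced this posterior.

Gamma–exponential conjugacy: posterior shape = α + n, posterior rate = β + Σtᵢ.
So α = 25 − 6 = 19 and β = 105 − 76 = 29.

Gamma(shape=19, rate=29)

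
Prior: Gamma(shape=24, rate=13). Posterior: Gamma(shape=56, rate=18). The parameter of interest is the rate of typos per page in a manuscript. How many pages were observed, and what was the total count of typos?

A Gamma(α, β) prior (rate parametrization) on a Poisson rate with n observations summing to S gives posterior Gamma(α+S, β+n).
Matching: Σxᵢ = 56 − 24 = 32 and n = 18 − 13 = 5.

n = 5 pages with total 32 typos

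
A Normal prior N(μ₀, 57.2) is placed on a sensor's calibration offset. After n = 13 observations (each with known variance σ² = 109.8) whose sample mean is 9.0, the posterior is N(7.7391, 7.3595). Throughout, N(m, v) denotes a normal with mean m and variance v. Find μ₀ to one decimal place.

With known observation variance, the Normal–Normal posterior has precision τ_n = τ₀ + n/σ² and mean μ_n = (τ₀μ₀ + (n/σ²)x̄)/τ_n.
Here τ₀ = 1/57.2 = 0.017483 and τ_data = 13/109.8 = 0.118397, so τ_n = 0.135880.
Rearranging for μ₀: μ₀ = (μ_n·τ_n − τ_data·x̄)/τ₀ = (7.7391·0.135880 − 0.118397·9.0) / 0.017483 = -0.013984/0.017483 ≈ -0.8.

μ₀ = -0.8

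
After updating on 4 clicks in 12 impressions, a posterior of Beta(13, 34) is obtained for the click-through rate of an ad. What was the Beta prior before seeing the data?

Beta(9, 26)

A Beta(α, β) prior with s successes and f failures in binomial data gives a Beta(α+s, β+f) posterior.
So α = 13 − 4 = 9 and β = 34 − 8 = 26.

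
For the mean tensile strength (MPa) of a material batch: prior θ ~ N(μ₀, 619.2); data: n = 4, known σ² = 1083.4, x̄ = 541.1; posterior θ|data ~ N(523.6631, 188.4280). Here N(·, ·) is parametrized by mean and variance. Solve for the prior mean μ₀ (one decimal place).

With known observation variance, the Normal–Normal posterior has precision τ_n = τ₀ + n/σ² and mean μ_n = (τ₀μ₀ + (n/σ²)x̄)/τ_n.
Here τ₀ = 1/619.2 = 0.001615 and τ_data = 4/1083.4 = 0.003692, so τ_n = 0.005307.
Rearranging for μ₀: μ₀ = (μ_n·τ_n − τ_data·x̄)/τ₀ = (523.6631·0.005307 − 0.003692·541.1) / 0.001615 = 0.781339/0.001615 ≈ 483.8.

μ₀ = 483.8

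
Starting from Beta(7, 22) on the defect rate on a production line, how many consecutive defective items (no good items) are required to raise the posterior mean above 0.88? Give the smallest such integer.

After k defective items and 0 good items the posterior is Beta(7+k, 22), with mean (7+k)/(7+22+k).
Set (7+k)/(29+k) > 0.88 and solve: k > (0.88·29 − 7)/(1 − 0.88) = 154.333.
The smallest integer exceeding 154.333 is 155, and checking k=155: (162)/(184) = 0.8804 > 0.88.

k = 155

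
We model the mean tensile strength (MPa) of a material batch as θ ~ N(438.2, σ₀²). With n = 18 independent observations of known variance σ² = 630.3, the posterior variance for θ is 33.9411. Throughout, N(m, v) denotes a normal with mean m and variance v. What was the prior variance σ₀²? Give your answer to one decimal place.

Posterior precision equals prior precision plus data precision: 1/σ_n² = 1/σ₀² + n/σ².
So 1/σ₀² = 1/33.9411 − 18/630.3 = 0.029463 − 0.028558 = 0.000905.
Hence σ₀² = 1/0.000905 ≈ 1105.0.

σ₀² = 1105.0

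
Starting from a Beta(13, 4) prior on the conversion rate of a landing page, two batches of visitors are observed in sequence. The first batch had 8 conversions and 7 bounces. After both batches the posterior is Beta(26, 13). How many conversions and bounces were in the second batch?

Because Beta–binomial updating is additive in the counts, the combined data contributed (α_post−α_prior, β_post−β_prior) successes and failures.
Total across both batches: 26−13=13 conversions, 13−4=9 bounces.
Subtract the first batch: 13−8=5 conversions and 9−7=2 bounces.

5 conversions and 2 bounces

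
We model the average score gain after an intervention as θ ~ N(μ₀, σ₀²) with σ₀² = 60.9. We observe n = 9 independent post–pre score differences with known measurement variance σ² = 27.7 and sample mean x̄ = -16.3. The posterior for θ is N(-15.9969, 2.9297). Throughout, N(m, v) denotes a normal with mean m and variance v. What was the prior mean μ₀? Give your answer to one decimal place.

The posterior mean is a precision-weighted average: μ_n = (τ₀μ₀ + τ_data·x̄)/(τ₀+τ_data), with τ₀=1/σ₀² and τ_data=n/σ².
Here τ₀ = 1/60.9 = 0.016420 and τ_data = 9/27.7 = 0.324910, so τ_n = 0.341330.
Rearranging for μ₀: μ₀ = (μ_n·τ_n − τ_data·x̄)/τ₀ = (-15.9969·0.341330 − 0.324910·-16.3) / 0.016420 = -0.164189/0.016420 ≈ -10.0.

μ₀ = -10.0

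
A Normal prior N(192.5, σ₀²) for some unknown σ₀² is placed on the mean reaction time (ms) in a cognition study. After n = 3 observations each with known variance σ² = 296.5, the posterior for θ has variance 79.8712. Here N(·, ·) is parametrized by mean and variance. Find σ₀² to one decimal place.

σ₀² = 416.3

For the Normal–Normal model with known σ², precisions add: τ_n = τ₀ + n/σ².
So 1/σ₀² = 1/79.8712 − 3/296.5 = 0.012520 − 0.010118 = 0.002402.
Hence σ₀² = 1/0.002402 ≈ 416.3.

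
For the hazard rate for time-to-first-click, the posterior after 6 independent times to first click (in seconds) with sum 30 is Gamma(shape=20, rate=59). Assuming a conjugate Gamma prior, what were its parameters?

Gamma(shape=14, rate=29)

Gamma–exponential conjugacy: posterior shape = α + n, posterior rate = β + Σtᵢ.
So α = 20 − 6 = 14 and β = 59 − 30 = 29.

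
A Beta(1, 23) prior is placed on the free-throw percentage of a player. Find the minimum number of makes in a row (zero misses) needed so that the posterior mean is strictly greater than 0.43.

k = 17

After k makes and 0 misses the posterior is Beta(1+k, 23), with mean (1+k)/(1+23+k).
Set (1+k)/(24+k) > 0.43 and solve: k > (0.43·24 − 1)/(1 − 0.43) = 16.351.
The smallest integer exceeding 16.351 is 17, and checking k=17: (18)/(41) = 0.4390 > 0.43.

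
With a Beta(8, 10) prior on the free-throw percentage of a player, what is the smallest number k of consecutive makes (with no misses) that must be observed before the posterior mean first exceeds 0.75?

After k makes and 0 misses the posterior is Beta(8+k, 10), with mean (8+k)/(8+10+k).
Set (8+k)/(18+k) > 0.75 and solve: k > (0.75·18 − 8)/(1 − 0.75) = 22.000.
The smallest integer exceeding 22.000 is 23, and checking k=23: (31)/(41) = 0.7561 > 0.75.

k = 23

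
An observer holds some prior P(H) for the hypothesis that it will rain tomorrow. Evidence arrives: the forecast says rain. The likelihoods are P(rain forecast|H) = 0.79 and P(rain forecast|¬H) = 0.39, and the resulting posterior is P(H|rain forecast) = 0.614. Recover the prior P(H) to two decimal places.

P(H) = 0.44

In odds form, posterior odds = prior odds × likelihood ratio, so prior odds = posterior odds ÷ LR.
Posterior odds = 0.614/(1−0.614) = 1.5907. LR = 0.79/0.39 = 2.0256.
Prior odds = 1.5907/2.0256 = 0.7853, so P(H) = 0.7853/(1+0.7853) ≈ 0.44.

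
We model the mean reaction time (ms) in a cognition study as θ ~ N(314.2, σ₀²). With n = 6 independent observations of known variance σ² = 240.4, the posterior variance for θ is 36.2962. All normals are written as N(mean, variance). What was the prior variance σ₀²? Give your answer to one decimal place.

For the Normal–Normal model with known σ², precisions add: τ_n = τ₀ + n/σ².
So 1/σ₀² = 1/36.2962 − 6/240.4 = 0.027551 − 0.024958 = 0.002593.
Hence σ₀² = 1/0.002593 ≈ 385.7.

σ₀² = 385.7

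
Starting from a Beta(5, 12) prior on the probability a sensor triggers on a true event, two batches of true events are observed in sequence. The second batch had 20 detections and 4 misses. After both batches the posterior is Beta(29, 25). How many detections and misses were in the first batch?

4 detections and 9 misses

Because Beta–binomial updating is additive in the counts, the combined data contributed (α_post−α_prior, β_post−β_prior) successes and failures.
Total across both batches: 29−5=24 detections, 25−12=13 misses.
Subtract the second batch: 24−20=4 detections and 13−4=9 misses.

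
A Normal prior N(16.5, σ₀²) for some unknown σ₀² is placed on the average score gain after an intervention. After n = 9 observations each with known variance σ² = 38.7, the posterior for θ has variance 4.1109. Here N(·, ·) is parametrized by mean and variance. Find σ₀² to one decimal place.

Posterior precision equals prior precision plus data precision: 1/σ_n² = 1/σ₀² + n/σ².
So 1/σ₀² = 1/4.1109 − 9/38.7 = 0.243256 − 0.232558 = 0.010698.
Hence σ₀² = 1/0.010698 ≈ 93.5.

σ₀² = 93.5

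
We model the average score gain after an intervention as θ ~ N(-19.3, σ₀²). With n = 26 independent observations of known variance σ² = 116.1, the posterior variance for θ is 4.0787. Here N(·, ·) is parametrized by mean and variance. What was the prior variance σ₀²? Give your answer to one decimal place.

Posterior precision equals prior precision plus data precision: 1/σ_n² = 1/σ₀² + n/σ².
So 1/σ₀² = 1/4.0787 − 26/116.1 = 0.245176 − 0.223945 = 0.021231.
Hence σ₀² = 1/0.021231 ≈ 47.1.

σ₀² = 47.1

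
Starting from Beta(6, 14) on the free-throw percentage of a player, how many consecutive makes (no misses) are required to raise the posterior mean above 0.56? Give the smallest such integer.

After k makes and 0 misses the posterior is Beta(6+k, 14), with mean (6+k)/(6+14+k).
Set (6+k)/(20+k) > 0.56 and solve: k > (0.56·20 − 6)/(1 − 0.56) = 11.818.
The smallest integer exceeding 11.818 is 12.

k = 12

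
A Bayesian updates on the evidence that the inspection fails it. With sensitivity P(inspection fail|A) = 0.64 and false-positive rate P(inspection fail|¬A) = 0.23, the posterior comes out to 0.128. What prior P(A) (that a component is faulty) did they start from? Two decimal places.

P(A) = 0.05

Bayes' rule in odds form gives O(A|E) = O(A)·[P(E|A)/P(E|¬A)], hence O(A) = O(A|E)/LR.
Posterior odds = 0.128/(1−0.128) = 0.1468. LR = 0.64/0.23 = 2.7826.
Prior odds = 0.1468/2.7826 = 0.0528, so P(A) = 0.0528/(1+0.0528) ≈ 0.05.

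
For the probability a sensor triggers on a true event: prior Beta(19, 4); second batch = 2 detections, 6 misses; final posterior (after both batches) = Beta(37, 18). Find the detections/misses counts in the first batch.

Because Beta–binomial updating is additive in the counts, the combined data contributed (α_post−α_prior, β_post−β_prior) successes and failures.
Total across both batches: 37−19=18 detections, 18−4=14 misses.
Subtract the second batch: 18−2=16 detections and 14−6=8 misses.

16 detections and 8 misses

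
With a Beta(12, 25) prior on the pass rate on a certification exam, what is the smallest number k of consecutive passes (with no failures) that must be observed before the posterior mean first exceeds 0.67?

After k passes and 0 failures the posterior is Beta(12+k, 25), with mean (12+k)/(12+25+k).
Set (12+k)/(37+k) > 0.67 and solve: k > (0.67·37 − 12)/(1 − 0.67) = 38.758.
The smallest integer exceeding 38.758 is 39.

k = 39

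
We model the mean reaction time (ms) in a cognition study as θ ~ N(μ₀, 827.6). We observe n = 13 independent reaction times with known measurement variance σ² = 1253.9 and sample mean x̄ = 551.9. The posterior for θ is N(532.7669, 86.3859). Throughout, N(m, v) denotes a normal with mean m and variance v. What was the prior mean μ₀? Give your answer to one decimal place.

The posterior mean is a precision-weighted average: μ_n = (τ₀μ₀ + τ_data·x̄)/(τ₀+τ_data), with τ₀=1/σ₀² and τ_data=n/σ².
Here τ₀ = 1/827.6 = 0.001208 and τ_data = 13/1253.9 = 0.010368, so τ_n = 0.011576.
Rearranging for μ₀: μ₀ = (μ_n·τ_n − τ_data·x̄)/τ₀ = (532.7669·0.011576 − 0.010368·551.9) / 0.001208 = 0.445210/0.001208 ≈ 368.6.

μ₀ = 368.6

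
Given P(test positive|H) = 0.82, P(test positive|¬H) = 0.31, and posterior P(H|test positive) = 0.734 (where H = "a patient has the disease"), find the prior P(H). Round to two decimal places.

In odds form, posterior odds = prior odds × likelihood ratio, so prior odds = posterior odds ÷ LR.
Posterior odds = 0.734/(1−0.734) = 2.7594. LR = 0.82/0.31 = 2.6452.
Prior odds = 2.7594/2.6452 = 1.0432, so P(H) = 1.0432/(1+1.0432) ≈ 0.51.

P(H) = 0.51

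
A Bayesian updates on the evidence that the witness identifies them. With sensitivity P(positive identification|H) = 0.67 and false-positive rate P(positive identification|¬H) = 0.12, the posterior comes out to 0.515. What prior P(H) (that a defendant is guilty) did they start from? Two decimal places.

In odds form, posterior odds = prior odds × likelihood ratio, so prior odds = posterior odds ÷ LR.
Posterior odds = 0.515/(1−0.515) = 1.0619. LR = 0.67/0.12 = 5.5833.
Prior odds = 1.0619/5.5833 = 0.1902, so P(H) = 0.1902/(1+0.1902) ≈ 0.16.

P(H) = 0.16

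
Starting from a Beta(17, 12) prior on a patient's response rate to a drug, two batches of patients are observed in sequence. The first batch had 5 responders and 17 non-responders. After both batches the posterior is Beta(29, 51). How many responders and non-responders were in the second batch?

Sequential conjugate updates are equivalent to a single update on the pooled data, so total successes = posterior α − prior α and total failures = posterior β − prior β.
Total across both batches: 29−17=12 responders, 51−12=39 non-responders.
Subtract the first batch: 12−5=7 responders and 39−17=22 non-responders.

7 responders and 22 non-responders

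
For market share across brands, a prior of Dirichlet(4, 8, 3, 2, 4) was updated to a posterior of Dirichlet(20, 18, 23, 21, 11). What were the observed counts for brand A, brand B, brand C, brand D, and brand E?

For a Dirichlet(α) prior with multinomial counts c, the posterior is Dirichlet(α + c) componentwise.
Counts are posterior − prior componentwise: 20−4=16, 18−8=10, 23−3=20, 21−2=19, 11−4=7.

counts (16, 10, 20, 19, 7)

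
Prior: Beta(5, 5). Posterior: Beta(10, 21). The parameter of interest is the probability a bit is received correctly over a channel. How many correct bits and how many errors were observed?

Under Beta–binomial conjugacy the posterior parameters are (a+s, b+f).
Match parameters: s=10−5=5, f=21−5=16.

5 correct bits and 16 errors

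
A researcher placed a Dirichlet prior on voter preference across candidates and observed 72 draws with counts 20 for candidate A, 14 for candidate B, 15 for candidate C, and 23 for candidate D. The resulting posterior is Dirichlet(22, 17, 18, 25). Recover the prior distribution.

Dirichlet(2, 3, 3, 2)

For a Dirichlet(α) prior with multinomial counts c, the posterior is Dirichlet(α + c) componentwise.
Subtract each count from the matching posterior parameter: 22−20=2, 17−14=3, 18−15=3, 25−23=2.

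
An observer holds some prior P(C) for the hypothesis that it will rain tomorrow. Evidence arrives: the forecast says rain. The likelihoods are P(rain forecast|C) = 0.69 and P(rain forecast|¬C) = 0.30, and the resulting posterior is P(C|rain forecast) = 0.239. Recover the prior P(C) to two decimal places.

P(C) = 0.12

In odds form, posterior odds = prior odds × likelihood ratio, so prior odds = posterior odds ÷ LR.
Posterior odds = 0.239/(1−0.239) = 0.3141. LR = 0.69/0.30 = 2.3000.
Prior odds = 0.3141/2.3000 = 0.1366, so P(C) = 0.1366/(1+0.1366) ≈ 0.12.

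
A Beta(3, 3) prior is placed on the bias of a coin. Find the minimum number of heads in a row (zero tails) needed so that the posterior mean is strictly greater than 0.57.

k = 1

After k heads and 0 tails the posterior is Beta(3+k, 3), with mean (3+k)/(3+3+k).
Set (3+k)/(6+k) > 0.57 and solve: k > (0.57·6 − 3)/(1 − 0.57) = 0.977.
The smallest integer exceeding 0.977 is 1, and checking k=1: (4)/(7) = 0.5714 > 0.57.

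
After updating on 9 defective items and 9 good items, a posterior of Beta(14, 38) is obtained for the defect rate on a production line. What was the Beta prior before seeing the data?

Beta(5, 29)

Beta is conjugate to the binomial likelihood: posterior = Beta(α+s, β+f).
So α = 14 − 9 = 5 and β = 38 − 9 = 29.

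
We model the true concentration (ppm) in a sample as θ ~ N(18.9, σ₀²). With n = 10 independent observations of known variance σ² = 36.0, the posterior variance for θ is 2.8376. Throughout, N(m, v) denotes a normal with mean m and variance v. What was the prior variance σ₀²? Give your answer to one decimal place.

σ₀² = 13.4

Posterior precision equals prior precision plus data precision: 1/σ_n² = 1/σ₀² + n/σ².
So 1/σ₀² = 1/2.8376 − 10/36.0 = 0.352410 − 0.277778 = 0.074632.
Hence σ₀² = 1/0.074632 ≈ 13.4.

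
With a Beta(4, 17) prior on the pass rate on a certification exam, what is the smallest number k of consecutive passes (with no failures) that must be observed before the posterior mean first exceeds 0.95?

After k passes and 0 failures the posterior is Beta(4+k, 17), with mean (4+k)/(4+17+k).
Set (4+k)/(21+k) > 0.95 and solve: k > (0.95·21 − 4)/(1 − 0.95) = 319.000.
The smallest integer exceeding 319.000 is 320, and checking k=320: (324)/(341) = 0.9501 > 0.95.

k = 320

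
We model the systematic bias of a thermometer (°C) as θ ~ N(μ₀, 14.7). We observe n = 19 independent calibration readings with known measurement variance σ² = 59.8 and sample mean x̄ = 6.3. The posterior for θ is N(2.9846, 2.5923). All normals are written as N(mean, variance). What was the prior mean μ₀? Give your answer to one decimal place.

With known observation variance, the Normal–Normal posterior has precision τ_n = τ₀ + n/σ² and mean μ_n = (τ₀μ₀ + (n/σ²)x̄)/τ_n.
Here τ₀ = 1/14.7 = 0.068027 and τ_data = 19/59.8 = 0.317726, so τ_n = 0.385753.
Rearranging for μ₀: μ₀ = (μ_n·τ_n − τ_data·x̄)/τ₀ = (2.9846·0.385753 − 0.317726·6.3) / 0.068027 = -0.850355/0.068027 ≈ -12.5.

μ₀ = -12.5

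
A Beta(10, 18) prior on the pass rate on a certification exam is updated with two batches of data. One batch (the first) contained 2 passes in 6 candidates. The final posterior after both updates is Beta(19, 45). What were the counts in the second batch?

Sequential conjugate updates are equivalent to a single update on the pooled data, so total successes = posterior α − prior α and total failures = posterior β − prior β.
Total across both batches: 19−10=9 passes, 45−18=27 failures.
Subtract the first batch: 9−2=7 passes and 27−4=23 failures.

7 passes and 23 failures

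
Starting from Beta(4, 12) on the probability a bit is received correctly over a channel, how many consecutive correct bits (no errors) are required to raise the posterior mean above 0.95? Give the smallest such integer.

After k correct bits and 0 errors the posterior is Beta(4+k, 12), with mean (4+k)/(4+12+k).
Set (4+k)/(16+k) > 0.95 and solve: k > (0.95·16 − 4)/(1 − 0.95) = 224.000.
The smallest integer exceeding 224.000 is 225, and checking k=225: (229)/(241) = 0.9502 > 0.95.

k = 225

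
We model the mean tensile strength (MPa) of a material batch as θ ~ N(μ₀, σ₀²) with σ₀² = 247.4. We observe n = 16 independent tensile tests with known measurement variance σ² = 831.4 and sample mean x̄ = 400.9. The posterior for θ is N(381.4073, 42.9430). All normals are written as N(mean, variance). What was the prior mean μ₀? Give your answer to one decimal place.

With known observation variance, the Normal–Normal posterior has precision τ_n = τ₀ + n/σ² and mean μ_n = (τ₀μ₀ + (n/σ²)x̄)/τ_n.
Here τ₀ = 1/247.4 = 0.004042 and τ_data = 16/831.4 = 0.019245, so τ_n = 0.023287.
Rearranging for μ₀: μ₀ = (μ_n·τ_n − τ_data·x̄)/τ₀ = (381.4073·0.023287 − 0.019245·400.9) / 0.004042 = 1.166511/0.004042 ≈ 288.6.

μ₀ = 288.6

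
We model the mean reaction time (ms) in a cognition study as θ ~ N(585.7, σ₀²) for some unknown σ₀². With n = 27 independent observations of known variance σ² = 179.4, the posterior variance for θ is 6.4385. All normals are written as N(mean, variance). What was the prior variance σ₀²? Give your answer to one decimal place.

σ₀² = 207.7

For the Normal–Normal model with known σ², precisions add: τ_n = τ₀ + n/σ².
So 1/σ₀² = 1/6.4385 − 27/179.4 = 0.155316 − 0.150502 = 0.004814.
Hence σ₀² = 1/0.004814 ≈ 207.7.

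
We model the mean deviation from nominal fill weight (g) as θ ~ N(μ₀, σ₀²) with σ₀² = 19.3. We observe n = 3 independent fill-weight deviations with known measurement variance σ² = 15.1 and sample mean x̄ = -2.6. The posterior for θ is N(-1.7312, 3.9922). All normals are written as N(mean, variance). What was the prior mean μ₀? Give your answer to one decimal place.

μ₀ = 1.6

With known observation variance, the Normal–Normal posterior has precision τ_n = τ₀ + n/σ² and mean μ_n = (τ₀μ₀ + (n/σ²)x̄)/τ_n.
Here τ₀ = 1/19.3 = 0.051813 and τ_data = 3/15.1 = 0.198675, so τ_n = 0.250488.
Rearranging for μ₀: μ₀ = (μ_n·τ_n − τ_data·x̄)/τ₀ = (-1.7312·0.250488 − 0.198675·-2.6) / 0.051813 = 0.082910/0.051813 ≈ 1.6.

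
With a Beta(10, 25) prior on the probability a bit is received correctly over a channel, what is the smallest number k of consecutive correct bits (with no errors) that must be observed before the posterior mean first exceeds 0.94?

After k correct bits and 0 errors the posterior is Beta(10+k, 25), with mean (10+k)/(10+25+k).
Set (10+k)/(35+k) > 0.94 and solve: k > (0.94·35 − 10)/(1 − 0.94) = 381.667.
The smallest integer exceeding 381.667 is 382, and checking k=382: (392)/(417) = 0.9400 > 0.94.

k = 382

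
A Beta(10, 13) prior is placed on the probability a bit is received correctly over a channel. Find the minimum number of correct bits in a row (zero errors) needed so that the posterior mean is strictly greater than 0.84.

k = 59

After k correct bits and 0 errors the posterior is Beta(10+k, 13), with mean (10+k)/(10+13+k).
Set (10+k)/(23+k) > 0.84 and solve: k > (0.84·23 − 10)/(1 − 0.84) = 58.250.
The smallest integer exceeding 58.250 is 59.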